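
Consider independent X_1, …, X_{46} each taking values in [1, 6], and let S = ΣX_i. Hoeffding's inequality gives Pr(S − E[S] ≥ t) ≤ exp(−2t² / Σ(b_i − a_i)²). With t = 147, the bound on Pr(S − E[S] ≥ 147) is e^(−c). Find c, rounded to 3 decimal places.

37.581

Σ(b_i − a_i)² = 46·(5)² = 1150.
c = 2t²/1150 = 2·147²/1150 = 37.5809.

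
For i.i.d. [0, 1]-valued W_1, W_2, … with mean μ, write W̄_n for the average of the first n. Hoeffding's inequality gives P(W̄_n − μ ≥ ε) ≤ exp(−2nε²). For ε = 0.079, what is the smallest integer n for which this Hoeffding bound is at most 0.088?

Require exp(−2nε²) ≤ 0.088, i.e. 2nε² ≥ ln(1/0.088) = 2.430418.
So n ≥ 2.430418 / (2·0.079²) = 194.714.
The smallest integer n is 195.

195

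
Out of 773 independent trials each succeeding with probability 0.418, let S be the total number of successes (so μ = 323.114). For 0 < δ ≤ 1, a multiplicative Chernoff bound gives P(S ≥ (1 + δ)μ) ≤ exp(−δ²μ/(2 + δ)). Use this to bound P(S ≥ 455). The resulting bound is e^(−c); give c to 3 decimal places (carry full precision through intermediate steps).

Write 455 = (1 + δ)μ, so δ = 455/323.114 − 1 = 0.4081717…
Then the exponent is δ²μ/(2 + δ) = (455 − μ)² / (μ·(2 + δ)) = 22.353944.

22.354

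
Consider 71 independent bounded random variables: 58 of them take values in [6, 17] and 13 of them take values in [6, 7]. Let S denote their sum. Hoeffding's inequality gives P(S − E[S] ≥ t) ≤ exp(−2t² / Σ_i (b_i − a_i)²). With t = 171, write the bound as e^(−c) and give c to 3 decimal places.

8.318

Σ(b_i − a_i)² = 58·11² + 13·1² = 7031.
c = 2t² / 7031 = 2·171² / 7031 = 8.3177.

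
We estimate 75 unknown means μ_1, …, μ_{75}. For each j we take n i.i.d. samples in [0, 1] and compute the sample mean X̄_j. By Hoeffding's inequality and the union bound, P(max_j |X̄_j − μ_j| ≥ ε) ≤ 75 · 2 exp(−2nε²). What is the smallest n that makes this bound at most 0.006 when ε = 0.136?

274

Need 2·75·exp(−2nε²) ≤ 0.006, i.e. exp(−2nε²) ≤ 0.006/150.
So 2nε² ≥ ln(150/0.006) = 10.126631.
Hence n ≥ 10.126631/(2·0.136²) = 273.752.
The smallest integer n is 274.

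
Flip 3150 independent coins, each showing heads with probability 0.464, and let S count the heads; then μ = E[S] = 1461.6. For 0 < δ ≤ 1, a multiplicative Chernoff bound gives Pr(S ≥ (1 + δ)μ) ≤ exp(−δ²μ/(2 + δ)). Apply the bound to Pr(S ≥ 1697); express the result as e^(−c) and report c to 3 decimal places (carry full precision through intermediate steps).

Write 1697 = (1 + δ)μ, so δ = 1697/1461.6 − 1 = 0.1610564…
Then the exponent is δ²μ/(2 + δ) = (1697 − μ)² / (μ·(2 + δ)) = 17.543583.

17.544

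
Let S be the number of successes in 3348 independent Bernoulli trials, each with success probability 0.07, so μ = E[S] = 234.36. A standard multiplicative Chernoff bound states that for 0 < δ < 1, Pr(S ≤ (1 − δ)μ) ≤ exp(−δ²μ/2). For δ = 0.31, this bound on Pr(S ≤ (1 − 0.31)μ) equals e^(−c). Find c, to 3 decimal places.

c = δ²μ/2 = 0.31²·234.36/2 = 11.2610.

11.261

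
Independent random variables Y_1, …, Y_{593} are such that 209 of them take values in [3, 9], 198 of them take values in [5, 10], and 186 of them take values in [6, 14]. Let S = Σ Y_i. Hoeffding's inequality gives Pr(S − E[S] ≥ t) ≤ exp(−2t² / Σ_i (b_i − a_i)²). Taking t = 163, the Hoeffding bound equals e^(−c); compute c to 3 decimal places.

2.180

Σ(b_i − a_i)² = 209·6² + 198·5² + 186·8² = 24378.
c = 2t² / 24378 = 2·163² / 24378 = 2.1798.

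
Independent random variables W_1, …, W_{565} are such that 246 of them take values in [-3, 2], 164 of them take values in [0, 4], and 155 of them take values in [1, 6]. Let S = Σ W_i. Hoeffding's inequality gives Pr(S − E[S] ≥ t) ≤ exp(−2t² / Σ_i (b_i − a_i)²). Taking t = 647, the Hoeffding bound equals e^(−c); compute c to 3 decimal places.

66.188

Σ(b_i − a_i)² = 246·5² + 164·4² + 155·5² = 12649.
c = 2t² / 12649 = 2·647² / 12649 = 66.1885.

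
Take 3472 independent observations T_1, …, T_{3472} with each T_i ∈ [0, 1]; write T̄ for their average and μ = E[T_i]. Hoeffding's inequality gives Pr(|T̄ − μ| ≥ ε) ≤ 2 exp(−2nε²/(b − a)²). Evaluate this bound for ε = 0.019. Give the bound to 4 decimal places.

Exponent: 2nε²/(b − a)² = 2·3472·0.019² / 1² = 2.50678.
Bound = 2·exp(−2.50678) = 0.16306.

0.1631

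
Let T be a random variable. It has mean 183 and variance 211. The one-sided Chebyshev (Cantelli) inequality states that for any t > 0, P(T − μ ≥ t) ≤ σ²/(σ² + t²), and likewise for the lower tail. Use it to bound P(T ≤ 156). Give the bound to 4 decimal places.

0.2245

Here σ² = 211 and t = 27, so σ² + t² = 940.
Cantelli's bound: 211/940 = 0.2245.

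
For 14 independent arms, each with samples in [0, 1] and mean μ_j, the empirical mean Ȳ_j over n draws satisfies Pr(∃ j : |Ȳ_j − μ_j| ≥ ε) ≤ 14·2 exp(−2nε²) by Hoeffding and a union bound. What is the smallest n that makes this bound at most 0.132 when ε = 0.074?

490

Need 2·14·exp(−2nε²) ≤ 0.132, i.e. exp(−2nε²) ≤ 0.132/28.
So 2nε² ≥ ln(28/0.132) = 5.357158.
Hence n ≥ 5.357158/(2·0.074²) = 489.149.
The smallest integer n is 490.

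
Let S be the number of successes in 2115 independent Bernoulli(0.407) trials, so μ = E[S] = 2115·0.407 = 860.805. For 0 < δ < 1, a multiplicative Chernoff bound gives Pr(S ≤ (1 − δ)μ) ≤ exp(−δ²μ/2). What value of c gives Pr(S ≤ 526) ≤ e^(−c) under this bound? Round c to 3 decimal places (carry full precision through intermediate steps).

65.110

Write 526 = (1 − δ)μ, so δ = 1 − 526/860.805 = 0.3889441…
Then the exponent is δ²μ/2 = (μ − 526)²/(2μ) = 65.110210.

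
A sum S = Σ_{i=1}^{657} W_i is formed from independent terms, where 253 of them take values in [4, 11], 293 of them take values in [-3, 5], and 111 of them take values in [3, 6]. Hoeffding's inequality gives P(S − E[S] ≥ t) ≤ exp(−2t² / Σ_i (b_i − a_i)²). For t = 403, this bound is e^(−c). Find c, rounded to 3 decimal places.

10.104

Σ(b_i − a_i)² = 253·7² + 293·8² + 111·3² = 32148.
c = 2t² / 32148 = 2·403² / 32148 = 10.1038.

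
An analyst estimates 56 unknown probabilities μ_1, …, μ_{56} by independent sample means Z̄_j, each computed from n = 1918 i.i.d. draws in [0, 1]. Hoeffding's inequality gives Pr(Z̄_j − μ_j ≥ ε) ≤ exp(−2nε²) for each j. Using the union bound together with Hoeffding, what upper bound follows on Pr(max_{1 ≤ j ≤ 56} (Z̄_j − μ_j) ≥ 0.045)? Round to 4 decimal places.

Per-experiment Hoeffding bound: exp(−2·1918·0.045²) = exp(−7.76790) = 0.0004231.
Union bound over 56 events: 56·0.0004231 = 0.02369.

0.0237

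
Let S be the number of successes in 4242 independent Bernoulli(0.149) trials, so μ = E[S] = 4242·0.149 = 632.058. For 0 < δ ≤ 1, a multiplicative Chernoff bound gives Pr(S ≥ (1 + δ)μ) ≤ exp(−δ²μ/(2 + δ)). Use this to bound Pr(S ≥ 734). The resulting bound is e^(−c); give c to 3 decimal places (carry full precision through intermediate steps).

Write 734 = (1 + δ)μ, so δ = 734/632.058 − 1 = 0.1612858…
Then the exponent is δ²μ/(2 + δ) = (734 − μ)² / (μ·(2 + δ)) = 7.607416.

7.607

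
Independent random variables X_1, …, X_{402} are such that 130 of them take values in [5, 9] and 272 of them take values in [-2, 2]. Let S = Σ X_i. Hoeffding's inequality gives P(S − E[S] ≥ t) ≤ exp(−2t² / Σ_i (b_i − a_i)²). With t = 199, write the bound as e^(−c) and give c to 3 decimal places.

Σ(b_i − a_i)² = 130·4² + 272·4² = 6432.
c = 2t² / 6432 = 2·199² / 6432 = 12.3137.

12.314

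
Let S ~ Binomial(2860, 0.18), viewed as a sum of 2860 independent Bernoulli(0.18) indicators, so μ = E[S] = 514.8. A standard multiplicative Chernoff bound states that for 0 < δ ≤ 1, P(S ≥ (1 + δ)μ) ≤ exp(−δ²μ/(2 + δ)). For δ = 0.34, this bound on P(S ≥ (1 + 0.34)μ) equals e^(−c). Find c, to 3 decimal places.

c = δ²μ/(2 + δ) = 0.34²·514.8/(2 + 0.34) = 25.4320.

25.432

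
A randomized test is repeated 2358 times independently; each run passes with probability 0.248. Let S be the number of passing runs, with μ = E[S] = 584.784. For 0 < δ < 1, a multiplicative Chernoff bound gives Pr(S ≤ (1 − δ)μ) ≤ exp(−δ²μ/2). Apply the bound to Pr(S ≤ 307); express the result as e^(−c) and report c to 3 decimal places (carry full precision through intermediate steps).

Write 307 = (1 − δ)μ, so δ = 1 − 307/584.784 = 0.4750198…
Then the exponent is δ²μ/2 = (μ − 307)²/(2μ) = 65.976455.

65.976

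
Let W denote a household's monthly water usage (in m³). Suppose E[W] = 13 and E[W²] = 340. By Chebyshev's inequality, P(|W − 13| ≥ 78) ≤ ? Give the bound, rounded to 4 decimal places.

Var(W) = E[W²] − (E[W])² = 340 − 169 = 171.
Chebyshev's inequality: P(|W − μ| ≥ t) ≤ Var(W)/t² = 171/6084 = 0.0281.

0.0281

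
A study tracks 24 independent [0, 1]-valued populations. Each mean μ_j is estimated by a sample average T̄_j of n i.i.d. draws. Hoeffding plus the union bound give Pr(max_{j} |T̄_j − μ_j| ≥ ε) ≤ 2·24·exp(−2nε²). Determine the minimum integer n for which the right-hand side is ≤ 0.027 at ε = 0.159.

148

Need 2·24·exp(−2nε²) ≤ 0.027, i.e. exp(−2nε²) ≤ 0.027/48.
So 2nε² ≥ ln(48/0.027) = 7.483119.
Hence n ≥ 7.483119/(2·0.159²) = 147.999.
The smallest integer n is 148.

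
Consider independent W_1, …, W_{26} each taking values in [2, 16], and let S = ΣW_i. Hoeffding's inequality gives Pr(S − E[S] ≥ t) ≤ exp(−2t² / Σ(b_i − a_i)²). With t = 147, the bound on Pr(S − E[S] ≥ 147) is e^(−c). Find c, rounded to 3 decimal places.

8.481

Σ(b_i − a_i)² = 26·(14)² = 5096.
c = 2t²/5096 = 2·147²/5096 = 8.4808.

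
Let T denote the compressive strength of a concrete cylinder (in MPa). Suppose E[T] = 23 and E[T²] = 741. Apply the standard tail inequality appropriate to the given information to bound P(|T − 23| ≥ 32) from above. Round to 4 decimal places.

0.2070

The first two moments determine the variance, so Chebyshev's inequality is the sharpest standard bound available.
Var(T) = E[T²] − (E[T])² = 741 − 529 = 212.
Chebyshev's inequality: P(|T − μ| ≥ t) ≤ Var(T)/t² = 212/1024 = 0.2070.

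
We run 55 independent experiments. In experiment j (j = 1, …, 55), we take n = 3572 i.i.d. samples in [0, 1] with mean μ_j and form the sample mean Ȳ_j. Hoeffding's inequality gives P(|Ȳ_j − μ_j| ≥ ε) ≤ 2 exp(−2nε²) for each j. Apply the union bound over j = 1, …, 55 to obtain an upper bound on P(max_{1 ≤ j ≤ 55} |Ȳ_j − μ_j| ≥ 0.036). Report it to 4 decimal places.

0.0105

Per-experiment Hoeffding bound: 2·exp(−2·3572·0.036²) = 2·exp(−9.25862) = 0.00019057.
Union bound over 55 events: 55·0.00019057 = 0.01048.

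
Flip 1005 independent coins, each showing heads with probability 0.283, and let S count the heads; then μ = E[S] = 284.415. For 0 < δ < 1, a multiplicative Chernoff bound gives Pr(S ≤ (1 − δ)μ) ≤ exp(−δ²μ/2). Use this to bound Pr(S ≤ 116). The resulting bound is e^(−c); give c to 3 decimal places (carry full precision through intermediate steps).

49.863

Write 116 = (1 − δ)μ, so δ = 1 − 116/284.415 = 0.5921453…
Then the exponent is δ²μ/2 = (μ − 116)²/(2μ) = 49.863074.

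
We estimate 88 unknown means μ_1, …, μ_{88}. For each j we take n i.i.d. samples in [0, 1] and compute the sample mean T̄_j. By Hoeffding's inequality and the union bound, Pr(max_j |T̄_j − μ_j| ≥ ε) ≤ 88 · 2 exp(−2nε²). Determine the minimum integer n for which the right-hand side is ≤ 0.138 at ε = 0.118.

257

Need 2·88·exp(−2nε²) ≤ 0.138, i.e. exp(−2nε²) ≤ 0.138/176.
So 2nε² ≥ ln(176/0.138) = 7.150986.
Hence n ≥ 7.150986/(2·0.118²) = 256.786.
The smallest integer n is 257.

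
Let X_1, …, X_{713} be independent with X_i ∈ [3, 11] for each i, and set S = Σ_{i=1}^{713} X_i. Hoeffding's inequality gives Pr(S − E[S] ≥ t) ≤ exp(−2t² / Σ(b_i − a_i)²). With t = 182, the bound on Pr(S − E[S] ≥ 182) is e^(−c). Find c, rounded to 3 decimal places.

Σ(b_i − a_i)² = 713·(8)² = 45632.
c = 2t²/45632 = 2·182²/45632 = 1.4518.

1.452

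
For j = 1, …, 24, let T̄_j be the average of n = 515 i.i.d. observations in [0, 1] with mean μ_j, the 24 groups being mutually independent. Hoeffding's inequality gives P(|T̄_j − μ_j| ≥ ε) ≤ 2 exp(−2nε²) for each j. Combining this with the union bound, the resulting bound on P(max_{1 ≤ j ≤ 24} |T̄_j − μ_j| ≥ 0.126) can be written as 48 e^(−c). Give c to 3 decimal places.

16.352

Union bound over the 24 events: P(max_{1 ≤ j ≤ 24} |T̄_j − μ_j| ≥ 0.126) ≤ 24·2·exp(−2nε²) = 48 exp(−2·515·0.126²).
So c = 2·515·0.126² = 16.3523.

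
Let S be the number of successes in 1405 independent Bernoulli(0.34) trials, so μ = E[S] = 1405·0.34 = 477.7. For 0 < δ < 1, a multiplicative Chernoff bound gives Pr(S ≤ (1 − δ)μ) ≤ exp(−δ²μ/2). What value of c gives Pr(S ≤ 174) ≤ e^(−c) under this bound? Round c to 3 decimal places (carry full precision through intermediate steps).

96.539

Write 174 = (1 − δ)μ, so δ = 1 − 174/477.7 = 0.6357547…
Then the exponent is δ²μ/2 = (μ − 174)²/(2μ) = 96.539345.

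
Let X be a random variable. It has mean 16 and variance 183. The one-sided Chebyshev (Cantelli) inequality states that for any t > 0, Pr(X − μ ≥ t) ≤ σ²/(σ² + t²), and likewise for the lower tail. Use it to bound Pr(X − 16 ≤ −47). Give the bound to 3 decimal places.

Here σ² = 183 and t = 47, so σ² + t² = 2392.
Cantelli's bound: 183/2392 = 0.0765.

0.077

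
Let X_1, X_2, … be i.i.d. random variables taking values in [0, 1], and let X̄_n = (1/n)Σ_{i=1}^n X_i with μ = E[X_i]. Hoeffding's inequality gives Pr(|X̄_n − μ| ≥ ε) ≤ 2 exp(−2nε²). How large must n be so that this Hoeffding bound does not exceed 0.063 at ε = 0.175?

57

Require 2·exp(−2nε²) ≤ 0.063, i.e. 2nε² ≥ ln(2/0.063) = 3.457768.
So n ≥ 3.457768 / (2·0.175²) = 56.453.
The smallest integer n is 57.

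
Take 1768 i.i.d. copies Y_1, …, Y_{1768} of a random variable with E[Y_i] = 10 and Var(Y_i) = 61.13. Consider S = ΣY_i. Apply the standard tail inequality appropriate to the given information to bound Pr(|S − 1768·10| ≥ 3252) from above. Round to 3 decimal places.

With mean and variance of each term known, Chebyshev's inequality bounds the deviation of the sum (or sample mean).
Var(S) = n·Var(Y_i) = 1768·61.13 = 108077.84.
Chebyshev: Pr(|S − 1768·10| ≥ 3252) ≤ Var(S)/3252² = 108077.84/10575504 = 0.0102.

0.010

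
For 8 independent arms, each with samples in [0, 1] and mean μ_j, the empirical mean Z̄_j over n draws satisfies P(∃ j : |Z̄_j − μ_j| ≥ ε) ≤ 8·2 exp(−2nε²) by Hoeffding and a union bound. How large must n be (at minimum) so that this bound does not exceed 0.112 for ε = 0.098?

259

Need 2·8·exp(−2nε²) ≤ 0.112, i.e. exp(−2nε²) ≤ 0.112/16.
So 2nε² ≥ ln(16/0.112) = 4.961845.
Hence n ≥ 4.961845/(2·0.098²) = 258.322.
The smallest integer n is 259.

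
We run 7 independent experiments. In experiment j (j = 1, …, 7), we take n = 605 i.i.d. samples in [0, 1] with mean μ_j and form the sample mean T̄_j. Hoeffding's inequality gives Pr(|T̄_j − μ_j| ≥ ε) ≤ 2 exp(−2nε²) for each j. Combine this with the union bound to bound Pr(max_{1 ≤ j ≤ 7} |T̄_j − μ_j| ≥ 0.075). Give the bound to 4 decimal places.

Per-experiment Hoeffding bound: 2·exp(−2·605·0.075²) = 2·exp(−6.80625) = 0.0022137.
Union bound over 7 events: 7·0.0022137 = 0.01550.

0.0155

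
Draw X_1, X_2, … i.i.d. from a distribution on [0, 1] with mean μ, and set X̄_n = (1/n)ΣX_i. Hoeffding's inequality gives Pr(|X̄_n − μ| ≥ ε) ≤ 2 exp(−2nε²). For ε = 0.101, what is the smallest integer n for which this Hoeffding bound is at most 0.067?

167

Require 2·exp(−2nε²) ≤ 0.067, i.e. 2nε² ≥ ln(2/0.067) = 3.396210.
So n ≥ 3.396210 / (2·0.101²) = 166.465.
The smallest integer n is 167.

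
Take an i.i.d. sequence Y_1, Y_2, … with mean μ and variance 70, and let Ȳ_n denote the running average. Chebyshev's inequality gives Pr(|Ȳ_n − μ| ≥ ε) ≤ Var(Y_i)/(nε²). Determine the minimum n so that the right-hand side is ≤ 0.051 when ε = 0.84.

1946

Require 70/(n·0.84²) ≤ 0.051, i.e. n ≥ 70/(0.051·0.84²) = 1945.223.
The smallest integer n is 1946.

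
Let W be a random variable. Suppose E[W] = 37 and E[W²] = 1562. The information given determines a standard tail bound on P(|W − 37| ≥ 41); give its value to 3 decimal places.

The first two moments determine the variance, so Chebyshev's inequality is the sharpest standard bound available.
Var(W) = E[W²] − (E[W])² = 1562 − 1369 = 193.
Chebyshev's inequality: P(|W − μ| ≥ t) ≤ Var(W)/t² = 193/1681 = 0.1148.

0.115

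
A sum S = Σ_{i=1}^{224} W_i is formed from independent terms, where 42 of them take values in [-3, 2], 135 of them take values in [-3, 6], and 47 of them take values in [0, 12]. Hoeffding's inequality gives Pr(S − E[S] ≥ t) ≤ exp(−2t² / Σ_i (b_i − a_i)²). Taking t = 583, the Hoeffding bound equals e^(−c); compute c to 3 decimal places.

Σ(b_i − a_i)² = 42·5² + 135·9² + 47·12² = 18753.
c = 2t² / 18753 = 2·583² / 18753 = 36.2490.

36.249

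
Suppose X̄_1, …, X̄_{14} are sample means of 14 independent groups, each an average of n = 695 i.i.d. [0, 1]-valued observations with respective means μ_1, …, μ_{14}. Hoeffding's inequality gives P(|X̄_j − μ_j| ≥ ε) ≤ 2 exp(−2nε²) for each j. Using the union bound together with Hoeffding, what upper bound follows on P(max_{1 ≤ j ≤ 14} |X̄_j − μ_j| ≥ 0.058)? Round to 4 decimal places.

0.2609

Per-experiment Hoeffding bound: 2·exp(−2·695·0.058²) = 2·exp(−4.67596) = 0.018633.
Union bound over 14 events: 14·0.018633 = 0.26086.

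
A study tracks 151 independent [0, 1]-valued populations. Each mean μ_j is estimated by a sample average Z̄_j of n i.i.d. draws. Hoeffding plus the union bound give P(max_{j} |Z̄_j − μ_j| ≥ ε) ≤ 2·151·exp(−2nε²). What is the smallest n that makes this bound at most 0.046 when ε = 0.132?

Need 2·151·exp(−2nε²) ≤ 0.046, i.e. exp(−2nε²) ≤ 0.046/302.
So 2nε² ≥ ln(302/0.046) = 8.789541.
Hence n ≥ 8.789541/(2·0.132²) = 252.225.
The smallest integer n is 253.

253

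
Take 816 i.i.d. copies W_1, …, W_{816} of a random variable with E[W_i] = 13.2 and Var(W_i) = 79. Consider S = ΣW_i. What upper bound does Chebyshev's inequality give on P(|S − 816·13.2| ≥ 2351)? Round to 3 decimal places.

0.012

Var(S) = n·Var(W_i) = 816·79 = 64464.
Chebyshev: P(|S − 816·13.2| ≥ 2351) ≤ Var(S)/2351² = 64464/5527201 = 0.0117.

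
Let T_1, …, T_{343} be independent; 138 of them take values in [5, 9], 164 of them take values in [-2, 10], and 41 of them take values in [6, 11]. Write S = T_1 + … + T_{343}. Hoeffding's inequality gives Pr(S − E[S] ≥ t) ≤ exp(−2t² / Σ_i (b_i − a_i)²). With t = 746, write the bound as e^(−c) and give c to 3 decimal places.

41.455

Σ(b_i − a_i)² = 138·4² + 164·12² + 41·5² = 26849.
c = 2t² / 26849 = 2·746² / 26849 = 41.4552.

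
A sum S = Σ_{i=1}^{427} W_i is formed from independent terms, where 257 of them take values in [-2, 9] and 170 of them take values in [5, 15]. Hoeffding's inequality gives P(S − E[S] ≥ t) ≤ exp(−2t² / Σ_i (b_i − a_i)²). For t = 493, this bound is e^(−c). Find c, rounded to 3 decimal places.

Σ(b_i − a_i)² = 257·11² + 170·10² = 48097.
c = 2t² / 48097 = 2·493² / 48097 = 10.1066.

10.107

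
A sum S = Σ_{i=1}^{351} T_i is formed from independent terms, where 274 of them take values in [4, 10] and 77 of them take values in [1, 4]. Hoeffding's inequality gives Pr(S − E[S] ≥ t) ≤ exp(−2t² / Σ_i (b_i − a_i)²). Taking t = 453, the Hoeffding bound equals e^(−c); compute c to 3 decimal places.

Σ(b_i − a_i)² = 274·6² + 77·3² = 10557.
c = 2t² / 10557 = 2·453² / 10557 = 38.8764.

38.876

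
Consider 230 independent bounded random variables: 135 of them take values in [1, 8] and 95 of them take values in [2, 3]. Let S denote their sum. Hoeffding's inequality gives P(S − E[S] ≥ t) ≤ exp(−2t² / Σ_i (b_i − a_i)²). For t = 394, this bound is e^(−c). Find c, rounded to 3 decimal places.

46.270

Σ(b_i − a_i)² = 135·7² + 95·1² = 6710.
c = 2t² / 6710 = 2·394² / 6710 = 46.2700.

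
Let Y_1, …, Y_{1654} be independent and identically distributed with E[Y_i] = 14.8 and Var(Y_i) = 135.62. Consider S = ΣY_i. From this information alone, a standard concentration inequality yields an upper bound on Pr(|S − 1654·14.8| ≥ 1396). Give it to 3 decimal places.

0.115

With mean and variance of each term known, Chebyshev's inequality bounds the deviation of the sum (or sample mean).
Var(S) = n·Var(Y_i) = 1654·135.62 = 224315.48.
Chebyshev: Pr(|S − 1654·14.8| ≥ 1396) ≤ Var(S)/1396² = 224315.48/1948816 = 0.1151.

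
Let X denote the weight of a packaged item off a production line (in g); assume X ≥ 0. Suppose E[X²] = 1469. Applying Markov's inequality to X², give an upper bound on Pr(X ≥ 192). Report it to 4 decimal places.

Since X ≥ 0, the event {X ≥ 192} is the same as {X² ≥ 36864}.
Markov's inequality applied to X² gives Pr(X² ≥ 36864) ≤ E[X²]/36864 = 1469/36864 = 0.0398.

0.0398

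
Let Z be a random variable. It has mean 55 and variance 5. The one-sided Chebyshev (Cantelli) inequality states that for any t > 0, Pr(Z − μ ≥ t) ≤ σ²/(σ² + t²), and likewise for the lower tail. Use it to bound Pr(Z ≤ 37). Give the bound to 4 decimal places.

Here σ² = 5 and t = 18, so σ² + t² = 329.
Cantelli's bound: 5/329 = 0.0152.

0.0152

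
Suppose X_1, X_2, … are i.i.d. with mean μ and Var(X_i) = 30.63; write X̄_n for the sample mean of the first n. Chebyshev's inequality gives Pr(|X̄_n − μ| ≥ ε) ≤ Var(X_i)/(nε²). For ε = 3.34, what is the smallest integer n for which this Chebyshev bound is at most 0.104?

27

Require 30.63/(n·3.34²) ≤ 0.104, i.e. n ≥ 30.63/(0.104·3.34²) = 26.401.
The smallest integer n is 27.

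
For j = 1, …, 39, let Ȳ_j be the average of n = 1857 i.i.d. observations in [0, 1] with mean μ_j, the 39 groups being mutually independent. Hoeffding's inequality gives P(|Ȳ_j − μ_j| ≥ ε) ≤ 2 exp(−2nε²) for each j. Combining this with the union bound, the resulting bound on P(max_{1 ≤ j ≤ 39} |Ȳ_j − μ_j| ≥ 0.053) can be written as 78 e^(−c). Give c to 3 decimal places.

10.433

Union bound over the 39 events: P(max_{1 ≤ j ≤ 39} |Ȳ_j − μ_j| ≥ 0.053) ≤ 39·2·exp(−2nε²) = 78 exp(−2·1857·0.053²).
So c = 2·1857·0.053² = 10.4326.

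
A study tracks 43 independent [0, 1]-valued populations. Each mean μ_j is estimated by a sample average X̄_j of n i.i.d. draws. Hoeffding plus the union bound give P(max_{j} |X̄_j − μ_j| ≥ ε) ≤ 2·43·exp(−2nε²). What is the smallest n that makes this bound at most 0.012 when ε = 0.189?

Need 2·43·exp(−2nε²) ≤ 0.012, i.e. exp(−2nε²) ≤ 0.012/86.
So 2nε² ≥ ln(86/0.012) = 8.877196.
Hence n ≥ 8.877196/(2·0.189²) = 124.257.
The smallest integer n is 125.

125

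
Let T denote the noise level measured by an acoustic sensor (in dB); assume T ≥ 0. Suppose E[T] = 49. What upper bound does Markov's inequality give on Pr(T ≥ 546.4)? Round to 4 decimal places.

0.0897

Markov's inequality: for a non-negative random variable, Pr(T ≥ a) ≤ E[T]/a.
Here E[T] = 49 and a = 546.4, so the bound is 49/546.4 = 0.0897.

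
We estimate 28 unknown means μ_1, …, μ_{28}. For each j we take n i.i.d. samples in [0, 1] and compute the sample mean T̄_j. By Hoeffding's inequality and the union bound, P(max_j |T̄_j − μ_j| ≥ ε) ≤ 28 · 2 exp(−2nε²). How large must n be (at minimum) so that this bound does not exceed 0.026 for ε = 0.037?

Need 2·28·exp(−2nε²) ≤ 0.026, i.e. exp(−2nε²) ≤ 0.026/56.
So 2nε² ≥ ln(56/0.026) = 7.675010.
Hence n ≥ 7.675010/(2·0.037²) = 2803.145.
The smallest integer n is 2804.

2804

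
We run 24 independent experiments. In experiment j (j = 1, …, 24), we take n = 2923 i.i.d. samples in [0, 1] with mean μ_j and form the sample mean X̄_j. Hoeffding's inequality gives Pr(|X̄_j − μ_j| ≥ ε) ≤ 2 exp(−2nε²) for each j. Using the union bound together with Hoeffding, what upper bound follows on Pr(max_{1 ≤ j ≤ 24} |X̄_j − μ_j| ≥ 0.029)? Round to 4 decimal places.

0.3516

Per-experiment Hoeffding bound: 2·exp(−2·2923·0.029²) = 2·exp(−4.91649) = 0.01465.
Union bound over 24 events: 24·0.01465 = 0.35159.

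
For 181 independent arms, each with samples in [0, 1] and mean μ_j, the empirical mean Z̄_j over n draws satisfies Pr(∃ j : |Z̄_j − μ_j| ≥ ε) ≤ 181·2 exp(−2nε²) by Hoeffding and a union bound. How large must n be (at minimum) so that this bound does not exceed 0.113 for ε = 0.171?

139

Need 2·181·exp(−2nε²) ≤ 0.113, i.e. exp(−2nε²) ≤ 0.113/362.
So 2nε² ≥ ln(362/0.113) = 8.072012.
Hence n ≥ 8.072012/(2·0.171²) = 138.026.
The smallest integer n is 139.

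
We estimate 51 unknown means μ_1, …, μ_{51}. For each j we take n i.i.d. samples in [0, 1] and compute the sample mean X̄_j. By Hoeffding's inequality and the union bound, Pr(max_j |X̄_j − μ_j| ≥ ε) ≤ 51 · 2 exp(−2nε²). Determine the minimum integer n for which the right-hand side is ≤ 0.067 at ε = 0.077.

618

Need 2·51·exp(−2nε²) ≤ 0.067, i.e. exp(−2nε²) ≤ 0.067/102.
So 2nε² ≥ ln(102/0.067) = 7.328035.
Hence n ≥ 7.328035/(2·0.077²) = 617.982.
The smallest integer n is 618.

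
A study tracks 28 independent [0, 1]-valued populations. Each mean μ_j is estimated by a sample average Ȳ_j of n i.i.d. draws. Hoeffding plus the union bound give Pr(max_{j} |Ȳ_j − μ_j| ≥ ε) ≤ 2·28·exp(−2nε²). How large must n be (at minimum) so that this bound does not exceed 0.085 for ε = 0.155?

Need 2·28·exp(−2nε²) ≤ 0.085, i.e. exp(−2nε²) ≤ 0.085/56.
So 2nε² ≥ ln(56/0.085) = 6.490456.
Hence n ≥ 6.490456/(2·0.155²) = 135.077.
The smallest integer n is 136.

136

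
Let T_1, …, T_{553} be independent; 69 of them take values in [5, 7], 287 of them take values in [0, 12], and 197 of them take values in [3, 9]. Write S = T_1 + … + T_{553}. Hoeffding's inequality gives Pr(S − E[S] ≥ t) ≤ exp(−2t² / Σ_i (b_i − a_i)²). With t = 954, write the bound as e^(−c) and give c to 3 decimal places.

Σ(b_i − a_i)² = 69·2² + 287·12² + 197·6² = 48696.
c = 2t² / 48696 = 2·954² / 48696 = 37.3795.

37.379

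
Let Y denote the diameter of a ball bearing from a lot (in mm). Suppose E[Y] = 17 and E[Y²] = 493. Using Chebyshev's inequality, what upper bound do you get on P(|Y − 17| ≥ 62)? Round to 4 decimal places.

Var(Y) = E[Y²] − (E[Y])² = 493 − 289 = 204.
Chebyshev's inequality: P(|Y − μ| ≥ t) ≤ Var(Y)/t² = 204/3844 = 0.0531.

0.0531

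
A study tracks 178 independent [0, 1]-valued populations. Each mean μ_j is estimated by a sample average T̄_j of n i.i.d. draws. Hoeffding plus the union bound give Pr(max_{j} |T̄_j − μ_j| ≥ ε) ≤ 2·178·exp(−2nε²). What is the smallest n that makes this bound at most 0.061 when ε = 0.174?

Need 2·178·exp(−2nε²) ≤ 0.061, i.e. exp(−2nε²) ≤ 0.061/356.
So 2nε² ≥ ln(356/0.061) = 8.671812.
Hence n ≥ 8.671812/(2·0.174²) = 143.213.
The smallest integer n is 144.

144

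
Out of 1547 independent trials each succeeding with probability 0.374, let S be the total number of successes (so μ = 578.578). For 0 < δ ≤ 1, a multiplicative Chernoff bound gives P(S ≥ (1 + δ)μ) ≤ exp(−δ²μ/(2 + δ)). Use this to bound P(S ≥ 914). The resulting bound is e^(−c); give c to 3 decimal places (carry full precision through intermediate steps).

75.378

Write 914 = (1 + δ)μ, so δ = 914/578.578 − 1 = 0.5797351…
Then the exponent is δ²μ/(2 + δ) = (914 − μ)² / (μ·(2 + δ)) = 75.378250.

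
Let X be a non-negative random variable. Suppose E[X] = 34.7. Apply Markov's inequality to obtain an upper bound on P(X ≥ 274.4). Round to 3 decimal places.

Markov's inequality: for a non-negative random variable, P(X ≥ a) ≤ E[X]/a.
Here E[X] = 34.7 and a = 274.4, so the bound is 34.7/274.4 = 0.1265.

0.126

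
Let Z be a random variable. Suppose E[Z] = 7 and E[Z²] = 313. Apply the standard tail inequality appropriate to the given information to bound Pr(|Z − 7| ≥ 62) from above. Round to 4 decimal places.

0.0687

The first two moments determine the variance, so Chebyshev's inequality is the sharpest standard bound available.
Var(Z) = E[Z²] − (E[Z])² = 313 − 49 = 264.
Chebyshev's inequality: Pr(|Z − μ| ≥ t) ≤ Var(Z)/t² = 264/3844 = 0.0687.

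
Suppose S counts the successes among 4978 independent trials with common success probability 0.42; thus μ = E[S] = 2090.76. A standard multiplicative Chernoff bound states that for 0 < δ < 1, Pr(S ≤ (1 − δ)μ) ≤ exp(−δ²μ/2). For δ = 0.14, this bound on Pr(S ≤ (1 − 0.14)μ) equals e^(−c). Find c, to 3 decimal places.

c = δ²μ/2 = 0.14²·2090.76/2 = 20.4894.

20.489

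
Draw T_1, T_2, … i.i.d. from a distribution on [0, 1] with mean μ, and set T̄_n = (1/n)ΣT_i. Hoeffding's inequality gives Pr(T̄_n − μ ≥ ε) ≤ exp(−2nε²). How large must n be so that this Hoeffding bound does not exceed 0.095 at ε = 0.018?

Require exp(−2nε²) ≤ 0.095, i.e. 2nε² ≥ ln(1/0.095) = 2.353878.
So n ≥ 2.353878 / (2·0.018²) = 3632.528.
The smallest integer n is 3633.

3633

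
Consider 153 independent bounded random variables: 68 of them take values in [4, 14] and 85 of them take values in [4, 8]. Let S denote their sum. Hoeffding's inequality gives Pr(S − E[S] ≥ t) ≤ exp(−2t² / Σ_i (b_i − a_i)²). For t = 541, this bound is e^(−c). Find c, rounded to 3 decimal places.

71.736

Σ(b_i − a_i)² = 68·10² + 85·4² = 8160.
c = 2t² / 8160 = 2·541² / 8160 = 71.7355.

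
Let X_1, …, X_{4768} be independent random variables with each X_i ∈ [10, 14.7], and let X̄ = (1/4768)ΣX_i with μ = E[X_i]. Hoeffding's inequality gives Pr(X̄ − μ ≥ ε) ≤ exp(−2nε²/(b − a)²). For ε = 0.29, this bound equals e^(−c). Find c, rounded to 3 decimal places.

36.305

c = 2nε²/(b − a)² = 2·4768·0.29² / 4.7² = 36.3050.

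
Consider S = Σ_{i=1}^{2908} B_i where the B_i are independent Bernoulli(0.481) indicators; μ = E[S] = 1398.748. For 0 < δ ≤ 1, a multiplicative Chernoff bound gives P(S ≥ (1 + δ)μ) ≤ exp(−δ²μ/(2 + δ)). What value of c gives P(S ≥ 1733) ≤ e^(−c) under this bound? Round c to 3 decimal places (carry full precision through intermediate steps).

Write 1733 = (1 + δ)μ, so δ = 1733/1398.748 − 1 = 0.2389651…
Then the exponent is δ²μ/(2 + δ) = (1733 − μ)² / (μ·(2 + δ)) = 35.674773.

35.675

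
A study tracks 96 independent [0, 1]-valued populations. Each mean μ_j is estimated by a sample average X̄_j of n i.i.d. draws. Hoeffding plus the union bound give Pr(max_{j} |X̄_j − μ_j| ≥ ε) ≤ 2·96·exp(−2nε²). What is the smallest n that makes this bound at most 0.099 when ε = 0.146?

178

Need 2·96·exp(−2nε²) ≤ 0.099, i.e. exp(−2nε²) ≤ 0.099/192.
So 2nε² ≥ ln(192/0.099) = 7.570131.
Hence n ≥ 7.570131/(2·0.146²) = 177.569.
The smallest integer n is 178.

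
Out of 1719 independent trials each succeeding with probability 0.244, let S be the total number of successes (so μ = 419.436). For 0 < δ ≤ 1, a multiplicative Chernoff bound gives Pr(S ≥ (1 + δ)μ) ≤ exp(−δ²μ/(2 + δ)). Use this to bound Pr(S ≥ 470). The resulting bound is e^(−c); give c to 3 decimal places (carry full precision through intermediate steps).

2.875

Write 470 = (1 + δ)μ, so δ = 470/419.436 − 1 = 0.1205524…
Then the exponent is δ²μ/(2 + δ) = (470 − μ)² / (μ·(2 + δ)) = 2.874539.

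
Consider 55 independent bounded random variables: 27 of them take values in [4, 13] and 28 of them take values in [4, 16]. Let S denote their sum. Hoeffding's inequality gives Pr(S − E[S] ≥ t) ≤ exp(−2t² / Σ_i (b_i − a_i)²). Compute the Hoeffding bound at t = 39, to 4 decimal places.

Σ(b_i − a_i)² = 27·9² + 28·12² = 6219.
Exponent = 2·39² / 6219 = 0.48915.
Bound = exp(−0.48915) = 0.61315.

0.6131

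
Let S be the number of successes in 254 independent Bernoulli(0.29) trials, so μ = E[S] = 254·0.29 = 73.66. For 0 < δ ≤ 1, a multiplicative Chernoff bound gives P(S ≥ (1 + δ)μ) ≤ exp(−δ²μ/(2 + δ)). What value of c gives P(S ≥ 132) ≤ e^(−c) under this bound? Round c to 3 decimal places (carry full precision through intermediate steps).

16.549

Write 132 = (1 + δ)μ, so δ = 132/73.66 − 1 = 0.7920174…
Then the exponent is δ²μ/(2 + δ) = (132 − μ)² / (μ·(2 + δ)) = 16.549429.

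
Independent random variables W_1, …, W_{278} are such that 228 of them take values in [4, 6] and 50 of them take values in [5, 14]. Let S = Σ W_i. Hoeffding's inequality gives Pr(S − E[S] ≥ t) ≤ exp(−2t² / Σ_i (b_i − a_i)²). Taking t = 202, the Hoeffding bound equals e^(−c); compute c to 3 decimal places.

16.447

Σ(b_i − a_i)² = 228·2² + 50·9² = 4962.
c = 2t² / 4962 = 2·202² / 4962 = 16.4466.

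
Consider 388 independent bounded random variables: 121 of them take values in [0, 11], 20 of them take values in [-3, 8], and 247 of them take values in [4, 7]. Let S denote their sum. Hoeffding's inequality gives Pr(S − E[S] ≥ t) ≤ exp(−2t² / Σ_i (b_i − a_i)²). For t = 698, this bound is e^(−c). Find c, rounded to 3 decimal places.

50.529

Σ(b_i − a_i)² = 121·11² + 20·11² + 247·3² = 19284.
c = 2t² / 19284 = 2·698² / 19284 = 50.5294.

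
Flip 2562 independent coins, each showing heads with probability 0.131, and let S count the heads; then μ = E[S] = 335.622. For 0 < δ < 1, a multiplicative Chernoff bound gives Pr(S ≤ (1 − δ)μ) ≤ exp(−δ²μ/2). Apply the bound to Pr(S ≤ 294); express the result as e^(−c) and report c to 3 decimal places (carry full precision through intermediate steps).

2.581

Write 294 = (1 − δ)μ, so δ = 1 − 294/335.622 = 0.1240145…
Then the exponent is δ²μ/2 = (μ − 294)²/(2μ) = 2.580866.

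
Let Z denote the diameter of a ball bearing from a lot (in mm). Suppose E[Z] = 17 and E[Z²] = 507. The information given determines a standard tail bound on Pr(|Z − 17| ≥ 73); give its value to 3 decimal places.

0.041

The first two moments determine the variance, so Chebyshev's inequality is the sharpest standard bound available.
Var(Z) = E[Z²] − (E[Z])² = 507 − 289 = 218.
Chebyshev's inequality: Pr(|Z − μ| ≥ t) ≤ Var(Z)/t² = 218/5329 = 0.0409.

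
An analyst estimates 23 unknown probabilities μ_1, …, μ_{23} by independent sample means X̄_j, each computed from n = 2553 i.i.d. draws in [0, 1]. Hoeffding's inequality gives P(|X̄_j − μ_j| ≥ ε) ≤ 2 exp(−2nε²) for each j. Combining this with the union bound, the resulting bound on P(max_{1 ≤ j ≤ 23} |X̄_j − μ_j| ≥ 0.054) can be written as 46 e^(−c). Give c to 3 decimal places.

Union bound over the 23 events: P(max_{1 ≤ j ≤ 23} |X̄_j − μ_j| ≥ 0.054) ≤ 23·2·exp(−2nε²) = 46 exp(−2·2553·0.054²).
So c = 2·2553·0.054² = 14.8891.

14.889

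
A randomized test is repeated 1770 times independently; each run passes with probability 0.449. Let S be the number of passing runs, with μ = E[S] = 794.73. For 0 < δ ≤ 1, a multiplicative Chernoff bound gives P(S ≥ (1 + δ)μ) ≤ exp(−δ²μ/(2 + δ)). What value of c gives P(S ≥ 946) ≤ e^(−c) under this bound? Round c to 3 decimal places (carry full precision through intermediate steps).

13.145

Write 946 = (1 + δ)μ, so δ = 946/794.73 − 1 = 0.1903414…
Then the exponent is δ²μ/(2 + δ) = (946 − μ)² / (μ·(2 + δ)) = 13.145412.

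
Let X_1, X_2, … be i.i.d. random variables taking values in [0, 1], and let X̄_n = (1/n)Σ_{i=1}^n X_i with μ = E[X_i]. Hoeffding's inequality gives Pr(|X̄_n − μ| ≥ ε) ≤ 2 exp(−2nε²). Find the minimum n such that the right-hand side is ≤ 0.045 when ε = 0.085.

263

Require 2·exp(−2nε²) ≤ 0.045, i.e. 2nε² ≥ ln(2/0.045) = 3.794240.
So n ≥ 3.794240 / (2·0.085²) = 262.577.
The smallest integer n is 263.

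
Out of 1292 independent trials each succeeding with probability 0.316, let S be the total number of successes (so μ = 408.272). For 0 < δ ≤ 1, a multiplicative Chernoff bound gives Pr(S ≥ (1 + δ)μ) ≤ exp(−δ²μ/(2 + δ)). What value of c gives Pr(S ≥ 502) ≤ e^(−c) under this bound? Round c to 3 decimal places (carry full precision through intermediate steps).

9.651

Write 502 = (1 + δ)μ, so δ = 502/408.272 − 1 = 0.2295724…
Then the exponent is δ²μ/(2 + δ) = (502 − μ)² / (μ·(2 + δ)) = 9.650893.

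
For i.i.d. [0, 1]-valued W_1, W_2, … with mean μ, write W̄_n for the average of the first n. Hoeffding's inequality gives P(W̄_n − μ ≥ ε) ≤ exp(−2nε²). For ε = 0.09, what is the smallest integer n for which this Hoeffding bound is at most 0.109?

137

Require exp(−2nε²) ≤ 0.109, i.e. 2nε² ≥ ln(1/0.109) = 2.216407.
So n ≥ 2.216407 / (2·0.09²) = 136.815.
The smallest integer n is 137.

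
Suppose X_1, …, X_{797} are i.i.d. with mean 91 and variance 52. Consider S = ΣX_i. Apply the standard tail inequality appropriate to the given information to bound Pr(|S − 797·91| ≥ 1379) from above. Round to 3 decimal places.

With mean and variance of each term known, Chebyshev's inequality bounds the deviation of the sum (or sample mean).
Var(S) = n·Var(X_i) = 797·52 = 41444.
Chebyshev: Pr(|S − 797·91| ≥ 1379) ≤ Var(S)/1379² = 41444/1901641 = 0.0218.

0.022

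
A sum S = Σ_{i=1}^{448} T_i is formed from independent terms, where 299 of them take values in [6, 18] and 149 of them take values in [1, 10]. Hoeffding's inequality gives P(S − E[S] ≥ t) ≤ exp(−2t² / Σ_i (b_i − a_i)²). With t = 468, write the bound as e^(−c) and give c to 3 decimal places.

Σ(b_i − a_i)² = 299·12² + 149·9² = 55125.
c = 2t² / 55125 = 2·468² / 55125 = 7.9464.

7.946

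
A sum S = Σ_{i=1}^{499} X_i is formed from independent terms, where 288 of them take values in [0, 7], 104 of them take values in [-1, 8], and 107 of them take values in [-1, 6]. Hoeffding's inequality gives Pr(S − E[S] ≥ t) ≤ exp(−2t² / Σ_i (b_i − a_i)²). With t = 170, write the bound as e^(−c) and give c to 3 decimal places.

2.081

Σ(b_i − a_i)² = 288·7² + 104·9² + 107·7² = 27779.
c = 2t² / 27779 = 2·170² / 27779 = 2.0807.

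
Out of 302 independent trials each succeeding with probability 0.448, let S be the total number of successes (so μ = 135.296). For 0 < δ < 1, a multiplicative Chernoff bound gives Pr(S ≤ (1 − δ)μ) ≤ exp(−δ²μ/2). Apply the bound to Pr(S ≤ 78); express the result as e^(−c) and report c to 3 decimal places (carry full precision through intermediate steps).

Write 78 = (1 − δ)μ, so δ = 1 − 78/135.296 = 0.4234863…
Then the exponent is δ²μ/2 = (μ − 78)²/(2μ) = 12.132035.

12.132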